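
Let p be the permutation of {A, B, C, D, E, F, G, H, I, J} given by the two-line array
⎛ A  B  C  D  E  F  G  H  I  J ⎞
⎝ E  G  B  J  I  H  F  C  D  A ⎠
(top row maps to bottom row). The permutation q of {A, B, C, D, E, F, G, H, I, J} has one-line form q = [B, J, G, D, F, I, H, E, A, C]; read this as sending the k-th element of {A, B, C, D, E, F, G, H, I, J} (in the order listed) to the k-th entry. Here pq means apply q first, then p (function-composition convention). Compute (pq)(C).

F

q(C) = G, then p(G) = F; composing gives (pq)(C) = F.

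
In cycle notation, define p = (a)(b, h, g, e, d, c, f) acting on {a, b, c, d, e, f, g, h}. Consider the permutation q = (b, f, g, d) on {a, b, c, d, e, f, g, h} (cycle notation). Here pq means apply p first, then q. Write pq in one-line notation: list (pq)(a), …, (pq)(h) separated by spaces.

a h g c b f e d

Chase each element through p then q: a → a → a; b → h → h; c → f → g; d → c → c; e → d → b; f → b → f; g → e → e; h → g → d.
So pq in one-line form is a h g c b f e d.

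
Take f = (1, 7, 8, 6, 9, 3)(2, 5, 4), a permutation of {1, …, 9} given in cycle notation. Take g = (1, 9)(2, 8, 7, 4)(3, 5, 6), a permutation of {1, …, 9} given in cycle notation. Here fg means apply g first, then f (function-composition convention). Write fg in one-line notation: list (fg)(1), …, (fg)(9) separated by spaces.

3 6 4 5 9 1 2 8 7

(fg)(x) = f(g(x)). Computing each image: f(g(1)) = f(9) = 3, f(g(2)) = f(8) = 6, f(g(3)) = f(5) = 4, f(g(4)) = f(2) = 5, f(g(5)) = f(6) = 9, f(g(6)) = f(3) = 1, f(g(7)) = f(4) = 2, f(g(8)) = f(7) = 8, f(g(9)) = f(1) = 7.
Hence fg = [3 6 4 5 9 1 2 8 7].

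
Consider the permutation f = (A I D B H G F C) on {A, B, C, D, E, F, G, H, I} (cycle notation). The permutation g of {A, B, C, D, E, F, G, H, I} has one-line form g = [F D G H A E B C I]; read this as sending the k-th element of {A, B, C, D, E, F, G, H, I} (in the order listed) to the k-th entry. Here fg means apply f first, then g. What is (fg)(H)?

(fg)(H) = g(f(H)). f(H) = G, then g(G) = B. So (fg)(H) = B.

B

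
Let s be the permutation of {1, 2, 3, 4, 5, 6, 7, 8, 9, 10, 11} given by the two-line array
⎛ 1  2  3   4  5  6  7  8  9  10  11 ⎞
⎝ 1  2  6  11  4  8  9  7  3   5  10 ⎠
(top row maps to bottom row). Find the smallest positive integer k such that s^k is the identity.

20

The disjoint-cycle form of s has cycle lengths 5, 4, 1, 1.
The order is lcm(5, 4) = 20.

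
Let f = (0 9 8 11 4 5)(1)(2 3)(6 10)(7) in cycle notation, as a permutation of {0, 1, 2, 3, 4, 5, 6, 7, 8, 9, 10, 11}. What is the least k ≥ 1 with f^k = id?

The cycle type of f is (6, 2, 2, 1, 1).
The order is lcm(6, 2, 2) = 6.

6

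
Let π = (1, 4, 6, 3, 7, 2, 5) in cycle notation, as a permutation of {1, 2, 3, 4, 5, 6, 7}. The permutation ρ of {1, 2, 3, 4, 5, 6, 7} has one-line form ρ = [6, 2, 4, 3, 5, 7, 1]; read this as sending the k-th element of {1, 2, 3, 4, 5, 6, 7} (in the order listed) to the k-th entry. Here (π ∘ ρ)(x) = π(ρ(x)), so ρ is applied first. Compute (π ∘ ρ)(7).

4

ρ(7) = 1, then π(1) = 4; composing gives (π ∘ ρ)(7) = 4.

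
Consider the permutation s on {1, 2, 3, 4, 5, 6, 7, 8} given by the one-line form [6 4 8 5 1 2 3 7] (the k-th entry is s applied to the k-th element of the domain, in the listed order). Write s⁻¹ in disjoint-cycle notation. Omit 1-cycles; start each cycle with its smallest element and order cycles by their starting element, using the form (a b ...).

The cycle decomposition of s is (1 6 2 4 5)(3 8 7).
The inverse reverses every cycle; in canonical form, s⁻¹ = (1 5 4 2 6)(3 7 8).

(1 5 4 2 6)(3 7 8)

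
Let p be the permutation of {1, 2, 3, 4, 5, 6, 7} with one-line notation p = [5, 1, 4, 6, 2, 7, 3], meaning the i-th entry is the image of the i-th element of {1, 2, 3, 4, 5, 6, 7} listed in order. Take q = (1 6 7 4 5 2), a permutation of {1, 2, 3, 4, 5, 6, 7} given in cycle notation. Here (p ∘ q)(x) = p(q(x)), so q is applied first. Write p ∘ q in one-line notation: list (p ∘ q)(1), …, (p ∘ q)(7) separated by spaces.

7 5 4 2 1 3 6

(p ∘ q)(x) = p(q(x)). Computing each image: p(q(1)) = p(6) = 7, p(q(2)) = p(1) = 5, p(q(3)) = p(3) = 4, p(q(4)) = p(5) = 2, p(q(5)) = p(2) = 1, p(q(6)) = p(7) = 3, p(q(7)) = p(4) = 6.
Hence p ∘ q = [7 5 4 2 1 3 6].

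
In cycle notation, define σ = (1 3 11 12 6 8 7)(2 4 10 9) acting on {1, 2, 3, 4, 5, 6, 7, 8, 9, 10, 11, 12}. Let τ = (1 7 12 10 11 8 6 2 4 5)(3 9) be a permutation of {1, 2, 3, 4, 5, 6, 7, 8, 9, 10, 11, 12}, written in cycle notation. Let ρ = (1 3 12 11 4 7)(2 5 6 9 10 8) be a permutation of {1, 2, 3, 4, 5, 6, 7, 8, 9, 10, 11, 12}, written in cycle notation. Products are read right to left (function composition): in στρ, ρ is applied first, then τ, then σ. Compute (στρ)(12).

Chase 12: ρ(12) = 11; τ(11) = 8; σ(8) = 7. Hence (στρ)(12) = 7.

7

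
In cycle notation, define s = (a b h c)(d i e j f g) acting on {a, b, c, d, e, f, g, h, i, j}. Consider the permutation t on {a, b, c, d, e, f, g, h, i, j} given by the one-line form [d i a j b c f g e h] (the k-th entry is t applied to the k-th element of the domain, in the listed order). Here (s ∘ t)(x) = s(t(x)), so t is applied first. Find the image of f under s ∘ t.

a

t(f) = c, then s(c) = a; composing gives (s ∘ t)(f) = a.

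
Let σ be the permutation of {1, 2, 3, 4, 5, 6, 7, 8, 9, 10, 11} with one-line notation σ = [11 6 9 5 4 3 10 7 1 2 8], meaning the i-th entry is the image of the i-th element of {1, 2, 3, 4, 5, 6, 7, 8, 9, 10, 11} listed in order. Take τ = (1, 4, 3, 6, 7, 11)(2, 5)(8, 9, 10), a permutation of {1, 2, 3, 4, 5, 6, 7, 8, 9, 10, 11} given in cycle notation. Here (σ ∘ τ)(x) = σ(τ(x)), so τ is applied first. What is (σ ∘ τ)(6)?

First apply τ: τ(6) = 7, then σ(7) = 10. Thus (σ ∘ τ)(6) = 10.

10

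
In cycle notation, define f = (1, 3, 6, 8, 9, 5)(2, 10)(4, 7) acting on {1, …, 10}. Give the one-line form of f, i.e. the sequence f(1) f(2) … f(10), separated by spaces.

Each element maps to the next entry in its cycle (wrapping to the front): 1↦3, 2↦10, 3↦6, 4↦7, 5↦1, 6↦8, 7↦4, 8↦9, 9↦5, 10↦2.
So the one-line form is 3 10 6 7 1 8 4 9 5 2.

3 10 6 7 1 8 4 9 5 2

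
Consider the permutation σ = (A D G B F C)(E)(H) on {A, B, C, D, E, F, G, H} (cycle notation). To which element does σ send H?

H

The 1-cycle (H) fixes H, so σ(H) = H.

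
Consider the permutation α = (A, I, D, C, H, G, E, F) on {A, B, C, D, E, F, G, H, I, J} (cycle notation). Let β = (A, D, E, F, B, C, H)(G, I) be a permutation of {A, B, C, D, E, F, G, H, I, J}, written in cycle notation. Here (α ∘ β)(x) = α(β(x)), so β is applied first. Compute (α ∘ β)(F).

B

β(F) = B, then α(B) = B; composing gives (α ∘ β)(F) = B.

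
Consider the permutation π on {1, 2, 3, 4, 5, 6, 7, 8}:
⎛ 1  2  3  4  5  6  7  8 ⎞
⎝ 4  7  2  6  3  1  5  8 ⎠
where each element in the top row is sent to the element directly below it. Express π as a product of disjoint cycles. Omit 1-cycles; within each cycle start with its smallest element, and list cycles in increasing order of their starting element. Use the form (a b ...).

(1 4 6)(2 7 5 3)

Start at 1 and follow images: 1 → 4 → 6 → 1, giving the cycle (1 4 6).
Continuing from each remaining unvisited element yields (1 4 6)(2 7 5 3).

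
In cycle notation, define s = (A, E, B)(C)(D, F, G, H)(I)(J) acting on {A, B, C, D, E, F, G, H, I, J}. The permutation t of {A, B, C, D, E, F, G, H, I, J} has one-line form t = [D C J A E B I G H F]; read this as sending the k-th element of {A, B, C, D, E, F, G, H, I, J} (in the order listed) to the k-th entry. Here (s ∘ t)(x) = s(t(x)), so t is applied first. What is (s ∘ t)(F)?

A

First apply t: t(F) = B, then s(B) = A. Thus (s ∘ t)(F) = A.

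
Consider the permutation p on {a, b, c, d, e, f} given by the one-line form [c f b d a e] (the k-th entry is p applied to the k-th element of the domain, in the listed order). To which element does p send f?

f is element number 6 of the domain, and entry number 6 of the one-line form is e, so p(f) = e.

e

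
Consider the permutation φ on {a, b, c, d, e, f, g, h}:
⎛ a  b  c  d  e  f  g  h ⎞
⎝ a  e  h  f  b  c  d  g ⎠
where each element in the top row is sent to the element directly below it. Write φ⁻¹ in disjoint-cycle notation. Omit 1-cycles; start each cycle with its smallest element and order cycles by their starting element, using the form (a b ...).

(b e)(c f d g h)

First write φ in disjoint cycles: (b e)(c h g d f).
The inverse reverses every cycle; in canonical form, φ⁻¹ = (b e)(c f d g h).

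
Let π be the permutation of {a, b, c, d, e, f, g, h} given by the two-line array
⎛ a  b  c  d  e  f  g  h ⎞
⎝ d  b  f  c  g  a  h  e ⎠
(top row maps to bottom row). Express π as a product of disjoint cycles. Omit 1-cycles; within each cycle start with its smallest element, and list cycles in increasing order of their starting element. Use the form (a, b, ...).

(a, d, c, f)(e, g, h)

From a: a → d → c → f → a, closing the cycle (a, d, c, f).
Repeating from the next unused element and collecting all non-trivial cycles gives (a, d, c, f)(e, g, h).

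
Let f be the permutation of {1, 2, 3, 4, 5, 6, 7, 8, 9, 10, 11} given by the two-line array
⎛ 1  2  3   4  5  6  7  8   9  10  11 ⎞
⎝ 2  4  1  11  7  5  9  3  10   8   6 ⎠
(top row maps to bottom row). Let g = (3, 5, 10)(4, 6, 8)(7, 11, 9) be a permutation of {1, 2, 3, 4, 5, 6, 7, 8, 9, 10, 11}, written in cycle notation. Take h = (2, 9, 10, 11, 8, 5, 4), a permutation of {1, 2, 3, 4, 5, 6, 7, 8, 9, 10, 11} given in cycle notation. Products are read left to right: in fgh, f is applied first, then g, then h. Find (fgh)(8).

(fgh)(8) = h(g(f(8))). f(8) = 3, then g(3) = 5, then h(5) = 4, so the result is 4.

4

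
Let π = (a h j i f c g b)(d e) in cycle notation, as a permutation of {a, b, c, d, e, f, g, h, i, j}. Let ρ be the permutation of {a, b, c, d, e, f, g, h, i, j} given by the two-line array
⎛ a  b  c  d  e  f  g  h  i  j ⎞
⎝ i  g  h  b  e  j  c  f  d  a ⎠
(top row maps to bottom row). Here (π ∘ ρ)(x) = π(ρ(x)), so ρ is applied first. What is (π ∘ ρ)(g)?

g

ρ(g) = c, then π(c) = g; composing gives (π ∘ ρ)(g) = g.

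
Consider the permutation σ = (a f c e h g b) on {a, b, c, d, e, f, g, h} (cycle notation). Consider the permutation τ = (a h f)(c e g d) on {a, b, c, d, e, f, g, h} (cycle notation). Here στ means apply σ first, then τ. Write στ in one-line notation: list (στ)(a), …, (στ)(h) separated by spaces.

a h g c f e b d

Chase each element through σ then τ: a → f → a; b → a → h; c → e → g; d → d → c; e → h → f; f → c → e; g → b → b; h → g → d.
Collecting the images, στ = [a h g c f e b d].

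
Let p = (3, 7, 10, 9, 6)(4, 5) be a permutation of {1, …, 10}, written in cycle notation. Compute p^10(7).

7

7 lies in the 5-cycle (3, 7, 10, 9, 6).
Powers repeat with period 5 on this cycle, and 10 mod 5 = 0, so p^10(7) = p^0(7).
So p^10(7) = 7.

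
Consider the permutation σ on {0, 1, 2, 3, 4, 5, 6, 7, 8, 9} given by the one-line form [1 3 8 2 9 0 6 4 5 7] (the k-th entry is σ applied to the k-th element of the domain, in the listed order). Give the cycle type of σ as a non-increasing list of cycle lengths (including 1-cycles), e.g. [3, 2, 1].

[6, 3, 1]

The disjoint cycles are (0, 1, 3, 2, 8, 5)(4, 9, 7)(6), with lengths 6, 3, 1 in non-increasing order.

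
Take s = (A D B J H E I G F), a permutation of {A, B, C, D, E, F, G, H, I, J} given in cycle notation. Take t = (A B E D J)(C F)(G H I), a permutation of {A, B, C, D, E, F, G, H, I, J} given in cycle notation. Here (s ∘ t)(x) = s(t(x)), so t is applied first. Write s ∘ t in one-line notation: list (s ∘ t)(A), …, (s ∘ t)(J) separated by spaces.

(s ∘ t)(x) = s(t(x)). Computing each image: s(t(A)) = s(B) = J, s(t(B)) = s(E) = I, s(t(C)) = s(F) = A, s(t(D)) = s(J) = H, s(t(E)) = s(D) = B, s(t(F)) = s(C) = C, s(t(G)) = s(H) = E, s(t(H)) = s(I) = G, s(t(I)) = s(G) = F, s(t(J)) = s(A) = D.
Hence s ∘ t = [J I A H B C E G F D].

J I A H B C E G F D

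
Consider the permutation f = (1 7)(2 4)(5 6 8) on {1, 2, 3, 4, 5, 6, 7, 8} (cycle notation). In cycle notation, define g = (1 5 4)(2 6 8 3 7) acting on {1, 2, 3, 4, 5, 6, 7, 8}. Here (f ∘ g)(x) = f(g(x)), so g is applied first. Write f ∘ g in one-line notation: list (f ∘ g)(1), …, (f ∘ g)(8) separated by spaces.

6 8 1 7 2 5 4 3

Chase each element through g then f: 1 → 5 → 6; 2 → 6 → 8; 3 → 7 → 1; 4 → 1 → 7; 5 → 4 → 2; 6 → 8 → 5; 7 → 2 → 4; 8 → 3 → 3.
Collecting the images, f ∘ g = [6 8 1 7 2 5 4 3].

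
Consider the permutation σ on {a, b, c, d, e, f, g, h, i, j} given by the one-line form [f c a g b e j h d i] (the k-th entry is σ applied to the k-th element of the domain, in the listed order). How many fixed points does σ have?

The fixed points (elements with σ(x) = x) are {h}, so there is 1.

1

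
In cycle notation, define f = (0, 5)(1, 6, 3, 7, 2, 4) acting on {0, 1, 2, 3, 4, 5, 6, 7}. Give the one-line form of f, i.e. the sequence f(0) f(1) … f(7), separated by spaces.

5 6 4 7 1 0 3 2

Each element maps to the next entry in its cycle (wrapping to the front): 0→5, 1→6, 2→4, 3→7, 4→1, 5→0, 6→3, 7→2.
So the one-line form is 5 6 4 7 1 0 3 2.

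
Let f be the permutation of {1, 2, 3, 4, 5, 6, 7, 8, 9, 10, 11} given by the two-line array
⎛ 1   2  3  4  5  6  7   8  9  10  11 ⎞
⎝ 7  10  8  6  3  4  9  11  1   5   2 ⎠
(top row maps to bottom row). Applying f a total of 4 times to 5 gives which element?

2

Tracing 5 → 3 → … returns to 5 after 6 steps, so 5 lies in a 6-cycle (2 10 5 3 8 11).
Stepping 4 places around the cycle: 5 → 3 → 8 → 11 → 2.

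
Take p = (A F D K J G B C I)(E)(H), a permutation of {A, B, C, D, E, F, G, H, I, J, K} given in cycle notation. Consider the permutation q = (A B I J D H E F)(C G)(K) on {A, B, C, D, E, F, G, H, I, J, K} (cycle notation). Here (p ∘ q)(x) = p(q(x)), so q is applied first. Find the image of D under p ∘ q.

H

q(D) = H, then p(H) = H; composing gives (p ∘ q)(D) = H.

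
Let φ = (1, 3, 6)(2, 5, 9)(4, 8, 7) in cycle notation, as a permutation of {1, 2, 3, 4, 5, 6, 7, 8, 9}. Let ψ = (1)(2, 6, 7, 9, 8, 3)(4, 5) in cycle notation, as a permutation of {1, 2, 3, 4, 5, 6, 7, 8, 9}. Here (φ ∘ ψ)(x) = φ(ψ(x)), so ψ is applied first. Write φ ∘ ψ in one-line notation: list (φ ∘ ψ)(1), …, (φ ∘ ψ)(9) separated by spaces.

3 1 5 9 8 4 2 6 7

(φ ∘ ψ)(x) = φ(ψ(x)). Computing each image: φ(ψ(1)) = φ(1) = 3, φ(ψ(2)) = φ(6) = 1, φ(ψ(3)) = φ(2) = 5, φ(ψ(4)) = φ(5) = 9, φ(ψ(5)) = φ(4) = 8, φ(ψ(6)) = φ(7) = 4, φ(ψ(7)) = φ(9) = 2, φ(ψ(8)) = φ(3) = 6, φ(ψ(9)) = φ(8) = 7.
Hence φ ∘ ψ = [3 1 5 9 8 4 2 6 7].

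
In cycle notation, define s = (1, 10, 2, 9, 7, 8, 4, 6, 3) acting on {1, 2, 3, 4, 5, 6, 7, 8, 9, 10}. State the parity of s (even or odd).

The cycle lengths are 9, 1.
A cycle of length ℓ contributes ℓ−1 transpositions, so s is a product of 8 transpositions — even.

even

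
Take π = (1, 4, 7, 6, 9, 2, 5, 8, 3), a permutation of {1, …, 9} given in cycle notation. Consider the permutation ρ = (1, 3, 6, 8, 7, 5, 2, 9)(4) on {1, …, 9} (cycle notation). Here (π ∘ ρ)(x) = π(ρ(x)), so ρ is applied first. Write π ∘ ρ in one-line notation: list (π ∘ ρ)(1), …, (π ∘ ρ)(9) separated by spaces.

Chase each element through ρ then π: 1 → 3 → 1; 2 → 9 → 2; 3 → 6 → 9; 4 → 4 → 7; 5 → 2 → 5; 6 → 8 → 3; 7 → 5 → 8; 8 → 7 → 6; 9 → 1 → 4.
Collecting the images, π ∘ ρ = [1 2 9 7 5 3 8 6 4].

1 2 9 7 5 3 8 6 4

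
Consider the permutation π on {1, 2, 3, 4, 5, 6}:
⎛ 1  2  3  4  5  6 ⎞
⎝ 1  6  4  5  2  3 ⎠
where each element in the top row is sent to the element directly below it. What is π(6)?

3

The entry below 6 in the array is 3, so π(6) = 3.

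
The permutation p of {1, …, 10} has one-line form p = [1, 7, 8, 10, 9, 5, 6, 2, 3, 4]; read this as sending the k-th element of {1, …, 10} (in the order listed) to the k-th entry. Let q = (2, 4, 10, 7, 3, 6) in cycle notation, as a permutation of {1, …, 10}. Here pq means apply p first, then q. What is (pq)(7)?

2

First apply p: p(7) = 6, then q(6) = 2. Thus (pq)(7) = 2.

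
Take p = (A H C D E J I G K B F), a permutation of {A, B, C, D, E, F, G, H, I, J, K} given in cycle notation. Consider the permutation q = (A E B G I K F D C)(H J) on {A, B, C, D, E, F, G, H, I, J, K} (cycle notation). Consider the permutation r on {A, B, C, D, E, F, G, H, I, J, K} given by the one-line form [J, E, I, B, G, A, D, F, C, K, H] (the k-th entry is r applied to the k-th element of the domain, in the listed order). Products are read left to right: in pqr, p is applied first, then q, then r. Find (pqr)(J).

(pqr)(J) = r(q(p(J))). p(J) = I, then q(I) = K, then r(K) = H, so the result is H.

H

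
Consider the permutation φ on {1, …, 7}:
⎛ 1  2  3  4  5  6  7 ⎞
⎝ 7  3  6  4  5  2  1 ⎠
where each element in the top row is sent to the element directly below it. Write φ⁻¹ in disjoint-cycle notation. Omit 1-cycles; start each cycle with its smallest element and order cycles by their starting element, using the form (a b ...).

(1 7)(2 6 3)

First write φ in disjoint cycles: (1 7)(2 3 6).
Reversing each cycle (and rotating so the smallest element leads) gives φ⁻¹ = (1 7)(2 6 3).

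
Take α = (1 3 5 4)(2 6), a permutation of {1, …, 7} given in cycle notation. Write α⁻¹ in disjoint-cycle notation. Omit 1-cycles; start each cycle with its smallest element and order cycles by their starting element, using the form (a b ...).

The inverse reverses each cycle.
Reversing each cycle of α and rotating so the smallest element leads gives (1 4 5 3)(2 6).

(1 4 5 3)(2 6)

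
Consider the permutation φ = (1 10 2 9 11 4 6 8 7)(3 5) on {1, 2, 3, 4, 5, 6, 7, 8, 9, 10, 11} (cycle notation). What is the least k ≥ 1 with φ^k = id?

18

The cycle type of φ is (9, 2).
The order of φ is the least common multiple of its cycle lengths: lcm(9, 2) = 18.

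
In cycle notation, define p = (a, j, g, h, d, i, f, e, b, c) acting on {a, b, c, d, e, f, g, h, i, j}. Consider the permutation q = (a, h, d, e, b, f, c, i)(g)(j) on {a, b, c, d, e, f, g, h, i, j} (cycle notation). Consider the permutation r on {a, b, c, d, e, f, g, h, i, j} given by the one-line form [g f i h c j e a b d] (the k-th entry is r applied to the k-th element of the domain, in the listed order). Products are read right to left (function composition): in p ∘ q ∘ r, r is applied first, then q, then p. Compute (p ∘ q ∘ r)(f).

(p ∘ q ∘ r)(f) = p(q(r(f))). r(f) = j, then q(j) = j, then p(j) = g, so the result is g.

g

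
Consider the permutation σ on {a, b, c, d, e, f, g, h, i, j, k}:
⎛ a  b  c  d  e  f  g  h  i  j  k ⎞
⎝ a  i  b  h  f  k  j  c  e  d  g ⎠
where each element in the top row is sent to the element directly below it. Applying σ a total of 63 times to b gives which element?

f

Tracing b → i → … returns to b after 10 steps, so b lies in a 10-cycle (b, i, e, f, k, g, j, d, h, c).
Since the cycle has length 10, σ^63 acts on it the same as σ^3 (63 mod 10 = 3).
Advancing 3 steps from b: b → i → e → f.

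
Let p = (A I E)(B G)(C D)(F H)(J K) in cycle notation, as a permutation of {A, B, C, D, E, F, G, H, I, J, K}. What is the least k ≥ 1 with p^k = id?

6

The cycle type of p is (3, 2, 2, 2, 2).
The order is lcm(3, 2, 2, 2, 2) = 6.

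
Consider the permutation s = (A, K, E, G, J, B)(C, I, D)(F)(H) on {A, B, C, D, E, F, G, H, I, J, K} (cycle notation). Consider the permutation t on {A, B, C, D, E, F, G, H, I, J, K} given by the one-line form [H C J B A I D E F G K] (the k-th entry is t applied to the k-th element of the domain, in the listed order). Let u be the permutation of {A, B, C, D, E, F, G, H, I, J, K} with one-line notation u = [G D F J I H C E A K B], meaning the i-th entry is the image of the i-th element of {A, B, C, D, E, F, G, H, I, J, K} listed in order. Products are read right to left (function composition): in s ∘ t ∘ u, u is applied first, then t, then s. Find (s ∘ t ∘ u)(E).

F

Apply the permutations in order: u(E) = I, then t(I) = F, then s(F) = F. So (s ∘ t ∘ u)(E) = F.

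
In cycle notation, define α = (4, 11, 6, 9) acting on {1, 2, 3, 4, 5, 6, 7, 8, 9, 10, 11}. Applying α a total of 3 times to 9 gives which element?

6

9 lies in the 4-cycle (4, 11, 6, 9).
Advancing 3 steps from 9: 9 → 4 → 11 → 6.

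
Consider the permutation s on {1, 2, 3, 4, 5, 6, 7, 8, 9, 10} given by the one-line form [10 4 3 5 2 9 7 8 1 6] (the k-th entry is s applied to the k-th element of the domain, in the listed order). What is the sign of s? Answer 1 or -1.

-1

In disjoint-cycle form the cycle lengths are 4, 3, 1, 1, 1.
A cycle is odd iff its length is even; s has 1 even-length cycle, so sgn(s) = (−1)^1 and s is odd.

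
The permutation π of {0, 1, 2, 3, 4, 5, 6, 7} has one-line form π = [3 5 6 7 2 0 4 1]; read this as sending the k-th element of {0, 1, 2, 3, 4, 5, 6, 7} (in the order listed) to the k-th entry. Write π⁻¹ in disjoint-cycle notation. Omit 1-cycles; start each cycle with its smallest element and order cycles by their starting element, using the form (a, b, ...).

First write π in disjoint cycles: (0, 3, 7, 1, 5)(2, 6, 4).
Reversing each cycle (and rotating so the smallest element leads) gives π⁻¹ = (0, 5, 1, 7, 3)(2, 4, 6).

(0, 5, 1, 7, 3)(2, 4, 6)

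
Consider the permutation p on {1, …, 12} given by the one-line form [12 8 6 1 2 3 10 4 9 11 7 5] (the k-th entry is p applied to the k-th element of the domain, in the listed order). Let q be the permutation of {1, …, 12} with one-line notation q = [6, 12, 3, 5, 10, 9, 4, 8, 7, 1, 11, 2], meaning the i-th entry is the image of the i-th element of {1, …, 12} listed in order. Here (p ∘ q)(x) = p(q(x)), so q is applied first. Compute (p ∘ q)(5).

q(5) = 10, then p(10) = 11; composing gives (p ∘ q)(5) = 11.

11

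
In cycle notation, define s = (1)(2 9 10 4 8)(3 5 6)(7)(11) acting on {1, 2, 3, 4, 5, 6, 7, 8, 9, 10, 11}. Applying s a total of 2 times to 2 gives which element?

2 lies in the 5-cycle (2 9 10 4 8).
Advancing 2 steps from 2: 2 → 9 → 10.

10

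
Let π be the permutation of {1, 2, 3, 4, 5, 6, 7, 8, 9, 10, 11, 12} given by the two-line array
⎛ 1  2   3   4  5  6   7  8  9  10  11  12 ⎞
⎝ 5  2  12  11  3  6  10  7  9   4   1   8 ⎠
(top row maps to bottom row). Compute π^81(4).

Tracing 4 → 11 → … returns to 4 after 9 steps, so 4 lies in a 9-cycle (1, 5, 3, 12, 8, 7, 10, 4, 11).
Since the cycle has length 9, π^81 acts on it the same as π^0 (81 mod 9 = 0).
So π^81(4) = 4.

4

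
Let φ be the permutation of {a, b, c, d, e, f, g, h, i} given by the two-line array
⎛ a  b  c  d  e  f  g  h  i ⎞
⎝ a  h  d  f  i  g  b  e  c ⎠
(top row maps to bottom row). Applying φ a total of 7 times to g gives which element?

Tracing g → b → … returns to g after 8 steps, so g lies in an 8-cycle (b, h, e, i, c, d, f, g).
Advancing 7 steps from g: g → b → h → e → i → c → d → f.

f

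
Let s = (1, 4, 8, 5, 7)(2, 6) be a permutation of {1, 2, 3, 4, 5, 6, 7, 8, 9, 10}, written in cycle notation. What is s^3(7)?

7 lies in the 5-cycle (1, 4, 8, 5, 7).
Advancing 3 steps from 7: 7 → 1 → 4 → 8.

8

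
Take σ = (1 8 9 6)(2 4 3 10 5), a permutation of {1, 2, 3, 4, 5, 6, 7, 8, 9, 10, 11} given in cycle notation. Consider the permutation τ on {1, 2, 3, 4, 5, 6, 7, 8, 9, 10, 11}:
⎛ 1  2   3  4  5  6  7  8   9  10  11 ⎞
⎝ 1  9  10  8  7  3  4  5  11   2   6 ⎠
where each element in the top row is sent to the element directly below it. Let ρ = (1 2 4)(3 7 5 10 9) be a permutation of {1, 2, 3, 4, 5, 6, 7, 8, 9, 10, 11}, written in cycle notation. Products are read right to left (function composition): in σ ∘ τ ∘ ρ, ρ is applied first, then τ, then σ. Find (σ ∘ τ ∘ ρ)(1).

Chase 1: ρ(1) = 2; τ(2) = 9; σ(9) = 6. Hence (σ ∘ τ ∘ ρ)(1) = 6.

6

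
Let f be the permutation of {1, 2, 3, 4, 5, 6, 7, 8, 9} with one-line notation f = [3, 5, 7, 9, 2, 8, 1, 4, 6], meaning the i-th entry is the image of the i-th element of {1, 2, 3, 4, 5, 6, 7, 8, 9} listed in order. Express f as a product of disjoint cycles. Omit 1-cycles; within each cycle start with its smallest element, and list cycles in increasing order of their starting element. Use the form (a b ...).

From 1: 1 → 3 → 7 → 1, closing the cycle (1 3 7).
Continuing from each remaining unvisited element yields (1 3 7)(2 5)(4 9 6 8).

(1 3 7)(2 5)(4 9 6 8)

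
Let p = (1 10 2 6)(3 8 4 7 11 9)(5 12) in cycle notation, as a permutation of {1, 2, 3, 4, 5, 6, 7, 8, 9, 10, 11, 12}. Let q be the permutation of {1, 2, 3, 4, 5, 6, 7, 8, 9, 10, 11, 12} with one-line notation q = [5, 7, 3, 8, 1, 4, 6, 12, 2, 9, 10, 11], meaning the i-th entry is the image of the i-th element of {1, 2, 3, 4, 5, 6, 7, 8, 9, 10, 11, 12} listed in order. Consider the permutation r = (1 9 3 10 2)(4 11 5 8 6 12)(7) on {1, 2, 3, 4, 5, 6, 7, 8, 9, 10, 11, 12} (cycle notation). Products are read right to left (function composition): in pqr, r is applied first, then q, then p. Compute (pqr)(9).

8

Apply the permutations in order: r(9) = 3, then q(3) = 3, then p(3) = 8. So (pqr)(9) = 8.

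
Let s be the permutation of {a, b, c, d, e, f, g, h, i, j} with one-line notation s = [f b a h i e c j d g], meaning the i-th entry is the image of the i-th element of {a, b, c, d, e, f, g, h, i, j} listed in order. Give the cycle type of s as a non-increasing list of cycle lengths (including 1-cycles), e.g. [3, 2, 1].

[9, 1]

The disjoint cycles are (a f e i d h j g c)(b), with lengths 9, 1 in non-increasing order.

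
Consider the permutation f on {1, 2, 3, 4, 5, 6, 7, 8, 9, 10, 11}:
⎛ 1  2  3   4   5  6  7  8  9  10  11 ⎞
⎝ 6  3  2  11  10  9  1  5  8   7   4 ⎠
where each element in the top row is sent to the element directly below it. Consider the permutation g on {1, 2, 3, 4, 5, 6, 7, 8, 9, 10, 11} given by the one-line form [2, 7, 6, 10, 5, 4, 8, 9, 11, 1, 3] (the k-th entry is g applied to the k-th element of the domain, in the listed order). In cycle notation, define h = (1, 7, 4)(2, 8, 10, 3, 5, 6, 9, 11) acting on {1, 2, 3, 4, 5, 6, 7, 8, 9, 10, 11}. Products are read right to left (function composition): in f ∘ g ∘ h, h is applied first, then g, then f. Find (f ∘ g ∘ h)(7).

7

Chase 7: h(7) = 4; g(4) = 10; f(10) = 7. Hence (f ∘ g ∘ h)(7) = 7.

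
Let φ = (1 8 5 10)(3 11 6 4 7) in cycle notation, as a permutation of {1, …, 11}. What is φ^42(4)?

3

4 lies in the 5-cycle (3 11 6 4 7).
Since the cycle has length 5, φ^42 acts on it the same as φ^2 (42 mod 5 = 2).
Stepping 2 places around the cycle: 4 → 7 → 3.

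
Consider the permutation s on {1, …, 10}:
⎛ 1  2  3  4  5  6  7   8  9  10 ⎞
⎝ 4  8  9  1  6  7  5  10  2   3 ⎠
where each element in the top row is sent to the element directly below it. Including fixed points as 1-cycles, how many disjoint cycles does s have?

3

The cycle decomposition is (1, 4)(2, 8, 10, 3, 9)(5, 6, 7), which has 3 cycles (counting 1-cycles).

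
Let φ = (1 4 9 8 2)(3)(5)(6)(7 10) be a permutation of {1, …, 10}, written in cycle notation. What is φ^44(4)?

4 lies in the 5-cycle (1 4 9 8 2).
On a 5-cycle, φ^5 is the identity, so φ^44 = φ^4 there (44 ≡ 4 mod 5).
Stepping 4 places around the cycle: 4 → 9 → 8 → 2 → 1.

1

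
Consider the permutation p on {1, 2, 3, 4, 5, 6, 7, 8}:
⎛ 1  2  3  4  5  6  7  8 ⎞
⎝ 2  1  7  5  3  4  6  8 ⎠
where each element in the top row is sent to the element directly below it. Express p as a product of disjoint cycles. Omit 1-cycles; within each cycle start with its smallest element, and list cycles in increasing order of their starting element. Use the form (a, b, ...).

(1, 2)(3, 7, 6, 4, 5)

Start at 1 and follow images: 1 → 2 → 1, giving the cycle (1, 2).
Repeating from the next unused element and collecting all non-trivial cycles gives (1, 2)(3, 7, 6, 4, 5).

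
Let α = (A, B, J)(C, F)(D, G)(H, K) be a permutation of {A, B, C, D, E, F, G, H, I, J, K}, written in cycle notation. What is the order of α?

The cycle type of α is (3, 2, 2, 2, 1, 1).
The order of α is the least common multiple of its cycle lengths: lcm(3, 2, 2, 2) = 6.

6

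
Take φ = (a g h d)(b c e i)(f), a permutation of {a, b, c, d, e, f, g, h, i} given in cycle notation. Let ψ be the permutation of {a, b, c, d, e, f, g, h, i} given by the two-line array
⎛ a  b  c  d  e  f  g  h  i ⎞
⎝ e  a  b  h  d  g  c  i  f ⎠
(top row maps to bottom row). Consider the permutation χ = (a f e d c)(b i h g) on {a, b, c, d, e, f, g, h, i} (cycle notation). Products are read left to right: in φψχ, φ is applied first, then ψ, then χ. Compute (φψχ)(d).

Chase d: φ(d) = a; ψ(a) = e; χ(e) = d. Hence (φψχ)(d) = d.

d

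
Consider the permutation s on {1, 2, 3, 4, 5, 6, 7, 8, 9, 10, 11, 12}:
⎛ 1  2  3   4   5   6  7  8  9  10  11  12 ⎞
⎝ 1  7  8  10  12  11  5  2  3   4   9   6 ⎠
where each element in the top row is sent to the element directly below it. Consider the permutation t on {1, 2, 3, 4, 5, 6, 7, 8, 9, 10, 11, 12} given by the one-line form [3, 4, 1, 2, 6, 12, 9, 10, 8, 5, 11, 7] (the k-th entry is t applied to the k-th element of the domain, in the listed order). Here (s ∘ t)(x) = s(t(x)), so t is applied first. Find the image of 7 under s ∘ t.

(s ∘ t)(7) = s(t(7)). t(7) = 9, then s(9) = 3. So (s ∘ t)(7) = 3.

3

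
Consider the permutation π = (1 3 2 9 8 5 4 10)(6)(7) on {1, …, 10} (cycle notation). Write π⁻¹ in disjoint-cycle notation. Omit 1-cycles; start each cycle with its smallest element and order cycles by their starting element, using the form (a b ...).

(1 10 4 5 8 9 2 3)

Inverting a permutation written in cycle notation just reverses the order within every cycle.
Reversing each cycle of π and rotating so the smallest element leads gives (1 10 4 5 8 9 2 3).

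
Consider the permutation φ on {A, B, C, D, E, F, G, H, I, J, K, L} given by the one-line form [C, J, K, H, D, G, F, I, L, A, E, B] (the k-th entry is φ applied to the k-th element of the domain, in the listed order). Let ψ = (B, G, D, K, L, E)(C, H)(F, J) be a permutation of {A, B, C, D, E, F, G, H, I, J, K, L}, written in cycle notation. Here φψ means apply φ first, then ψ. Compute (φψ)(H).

I

(φψ)(H) = ψ(φ(H)). φ(H) = I, then ψ(I) = I. So (φψ)(H) = I.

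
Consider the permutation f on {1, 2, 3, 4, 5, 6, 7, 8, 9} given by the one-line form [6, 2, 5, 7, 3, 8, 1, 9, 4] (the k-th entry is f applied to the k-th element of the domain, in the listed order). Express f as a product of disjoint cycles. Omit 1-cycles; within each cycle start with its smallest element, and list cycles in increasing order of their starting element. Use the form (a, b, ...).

From 1: 1 → 6 → 8 → 9 → 4 → 7 → 1, closing the cycle (1, 6, 8, 9, 4, 7).
Continuing from each remaining unvisited element yields (1, 6, 8, 9, 4, 7)(3, 5).

(1, 6, 8, 9, 4, 7)(3, 5)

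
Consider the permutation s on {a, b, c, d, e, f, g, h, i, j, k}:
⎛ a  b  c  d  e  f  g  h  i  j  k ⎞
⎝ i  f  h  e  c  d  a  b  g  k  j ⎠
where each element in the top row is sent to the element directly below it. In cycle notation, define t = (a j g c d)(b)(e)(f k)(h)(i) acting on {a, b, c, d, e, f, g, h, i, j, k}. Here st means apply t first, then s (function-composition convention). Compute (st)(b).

First apply t: t(b) = b, then s(b) = f. Thus (st)(b) = f.

f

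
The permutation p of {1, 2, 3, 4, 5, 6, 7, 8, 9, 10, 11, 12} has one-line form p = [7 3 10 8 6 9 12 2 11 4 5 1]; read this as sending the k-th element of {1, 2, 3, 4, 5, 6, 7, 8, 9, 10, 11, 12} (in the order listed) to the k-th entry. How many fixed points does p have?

No element satisfies p(x) = x, so there are 0 fixed points.

0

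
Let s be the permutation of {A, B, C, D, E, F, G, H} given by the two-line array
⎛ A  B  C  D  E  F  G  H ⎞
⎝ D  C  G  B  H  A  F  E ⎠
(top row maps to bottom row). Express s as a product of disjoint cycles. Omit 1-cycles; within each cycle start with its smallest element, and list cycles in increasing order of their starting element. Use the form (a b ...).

(A D B C G F)(E H)

Start at A and follow images: A → D → B → C → G → F → A, giving the cycle (A D B C G F).
Continuing from each remaining unvisited element yields (A D B C G F)(E H).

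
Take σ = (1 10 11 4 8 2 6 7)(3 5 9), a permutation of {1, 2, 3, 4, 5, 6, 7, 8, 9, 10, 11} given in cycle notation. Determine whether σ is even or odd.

odd

The cycle lengths are 8, 3.
A cycle is odd iff its length is even; σ has 1 even-length cycle, so sgn(σ) = (−1)^1 and σ is odd.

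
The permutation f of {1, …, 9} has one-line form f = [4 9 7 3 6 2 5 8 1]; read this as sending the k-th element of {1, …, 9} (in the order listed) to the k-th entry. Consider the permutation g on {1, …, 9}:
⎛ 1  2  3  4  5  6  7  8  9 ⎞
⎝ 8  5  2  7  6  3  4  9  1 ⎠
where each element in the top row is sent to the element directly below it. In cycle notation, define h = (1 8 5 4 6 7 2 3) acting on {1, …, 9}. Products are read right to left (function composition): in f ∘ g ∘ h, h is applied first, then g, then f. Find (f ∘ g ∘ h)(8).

(f ∘ g ∘ h)(8) = f(g(h(8))). h(8) = 5, then g(5) = 6, then f(6) = 2, so the result is 2.

2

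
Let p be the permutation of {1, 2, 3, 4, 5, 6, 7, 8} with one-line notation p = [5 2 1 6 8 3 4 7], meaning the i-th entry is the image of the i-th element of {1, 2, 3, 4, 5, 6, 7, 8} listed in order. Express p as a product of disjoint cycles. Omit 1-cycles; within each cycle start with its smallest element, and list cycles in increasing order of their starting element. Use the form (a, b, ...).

Iterating p from 1 gives 1 → 5 → 8 → 7 → 4 → 6 → 3 → 1; that is the 7-cycle (1, 5, 8, 7, 4, 6, 3).
Repeating from the next unused element and collecting all non-trivial cycles gives (1, 5, 8, 7, 4, 6, 3).

(1, 5, 8, 7, 4, 6, 3)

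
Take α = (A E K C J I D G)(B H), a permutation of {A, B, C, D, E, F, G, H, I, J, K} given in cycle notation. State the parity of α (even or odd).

The cycle lengths are 8, 2, 1.
A cycle is odd iff its length is even; α has 2 even-length cycles, so sgn(α) = (−1)^2 and α is even.

even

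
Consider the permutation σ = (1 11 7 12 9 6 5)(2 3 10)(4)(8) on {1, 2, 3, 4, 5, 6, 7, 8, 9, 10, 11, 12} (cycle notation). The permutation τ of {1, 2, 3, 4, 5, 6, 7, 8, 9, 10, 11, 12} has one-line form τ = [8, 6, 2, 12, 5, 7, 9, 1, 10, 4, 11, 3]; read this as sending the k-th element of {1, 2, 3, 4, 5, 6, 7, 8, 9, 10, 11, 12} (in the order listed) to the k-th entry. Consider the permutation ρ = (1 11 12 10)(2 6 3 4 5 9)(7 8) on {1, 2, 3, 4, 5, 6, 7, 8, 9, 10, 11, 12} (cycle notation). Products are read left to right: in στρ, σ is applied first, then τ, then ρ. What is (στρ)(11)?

2

Apply the permutations in order: σ(11) = 7, then τ(7) = 9, then ρ(9) = 2. So (στρ)(11) = 2.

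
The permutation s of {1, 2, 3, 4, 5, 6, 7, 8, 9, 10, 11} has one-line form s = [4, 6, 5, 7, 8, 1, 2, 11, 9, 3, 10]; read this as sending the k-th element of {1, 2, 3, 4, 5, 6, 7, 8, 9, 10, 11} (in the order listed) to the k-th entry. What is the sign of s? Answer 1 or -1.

1

In disjoint-cycle form the cycle lengths are 5, 5, 1.
A cycle of length ℓ contributes ℓ−1 transpositions, so s is a product of 4 + 4 = 8 transpositions — even.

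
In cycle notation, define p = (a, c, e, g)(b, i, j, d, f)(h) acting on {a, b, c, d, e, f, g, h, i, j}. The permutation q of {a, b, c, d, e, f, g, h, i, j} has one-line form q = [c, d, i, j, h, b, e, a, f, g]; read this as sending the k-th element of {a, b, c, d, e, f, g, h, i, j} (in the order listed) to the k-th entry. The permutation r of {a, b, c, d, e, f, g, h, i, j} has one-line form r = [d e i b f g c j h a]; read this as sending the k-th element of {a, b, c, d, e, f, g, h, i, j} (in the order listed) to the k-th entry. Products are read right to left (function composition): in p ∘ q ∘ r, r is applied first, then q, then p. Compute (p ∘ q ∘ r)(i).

Chase i: r(i) = h; q(h) = a; p(a) = c. Hence (p ∘ q ∘ r)(i) = c.

c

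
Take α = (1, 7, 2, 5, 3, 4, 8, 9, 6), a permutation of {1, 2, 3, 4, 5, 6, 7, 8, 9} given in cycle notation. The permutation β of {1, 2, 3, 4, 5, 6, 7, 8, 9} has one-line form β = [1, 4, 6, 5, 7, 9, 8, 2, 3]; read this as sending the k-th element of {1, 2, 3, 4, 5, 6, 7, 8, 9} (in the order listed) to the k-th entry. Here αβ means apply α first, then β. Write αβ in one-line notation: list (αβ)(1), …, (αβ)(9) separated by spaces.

8 7 5 2 6 1 4 3 9

For each element, apply α then β: 1 → 7 → 8; 2 → 5 → 7; 3 → 4 → 5; 4 → 8 → 2; 5 → 3 → 6; 6 → 1 → 1; 7 → 2 → 4; 8 → 9 → 3; 9 → 6 → 9.
So αβ in one-line form is 8 7 5 2 6 1 4 3 9.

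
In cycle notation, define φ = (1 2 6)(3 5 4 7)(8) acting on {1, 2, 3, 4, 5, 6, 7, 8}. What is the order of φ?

12

The cycle type of φ is (4, 3, 1).
Since disjoint cycles commute, ord(φ) = lcm(4, 3) = 12.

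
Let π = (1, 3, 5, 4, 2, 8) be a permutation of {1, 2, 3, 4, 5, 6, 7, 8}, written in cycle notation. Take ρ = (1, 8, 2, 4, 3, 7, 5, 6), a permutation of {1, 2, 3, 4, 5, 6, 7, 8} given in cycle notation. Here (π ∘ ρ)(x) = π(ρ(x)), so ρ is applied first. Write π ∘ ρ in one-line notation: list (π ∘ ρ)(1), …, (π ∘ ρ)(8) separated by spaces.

1 2 7 5 6 3 4 8

(π ∘ ρ)(x) = π(ρ(x)). Computing each image: π(ρ(1)) = π(8) = 1, π(ρ(2)) = π(4) = 2, π(ρ(3)) = π(7) = 7, π(ρ(4)) = π(3) = 5, π(ρ(5)) = π(6) = 6, π(ρ(6)) = π(1) = 3, π(ρ(7)) = π(5) = 4, π(ρ(8)) = π(2) = 8.
Hence π ∘ ρ = [1 2 7 5 6 3 4 8].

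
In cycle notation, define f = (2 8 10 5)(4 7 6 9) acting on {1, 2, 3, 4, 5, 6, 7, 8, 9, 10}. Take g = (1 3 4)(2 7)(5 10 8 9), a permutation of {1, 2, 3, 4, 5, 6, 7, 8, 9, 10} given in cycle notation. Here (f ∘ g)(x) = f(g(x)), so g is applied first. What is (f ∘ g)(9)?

First apply g: g(9) = 5, then f(5) = 2. Thus (f ∘ g)(9) = 2.

2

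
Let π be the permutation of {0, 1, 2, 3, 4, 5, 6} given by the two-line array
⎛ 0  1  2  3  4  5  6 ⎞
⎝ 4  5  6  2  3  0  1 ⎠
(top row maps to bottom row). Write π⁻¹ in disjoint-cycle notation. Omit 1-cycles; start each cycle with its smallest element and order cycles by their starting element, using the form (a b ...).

First write π in disjoint cycles: (0 4 3 2 6 1 5).
Reversing each cycle (and rotating so the smallest element leads) gives π⁻¹ = (0 5 1 6 2 3 4).

(0 5 1 6 2 3 4)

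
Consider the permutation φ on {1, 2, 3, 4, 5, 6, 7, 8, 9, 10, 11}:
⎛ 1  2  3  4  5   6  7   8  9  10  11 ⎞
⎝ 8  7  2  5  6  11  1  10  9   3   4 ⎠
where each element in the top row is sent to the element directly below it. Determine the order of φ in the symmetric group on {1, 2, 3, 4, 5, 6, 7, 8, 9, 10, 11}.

12

Writing φ as disjoint cycles, the cycle lengths are 6, 4, 1.
The order of φ is the least common multiple of its cycle lengths: lcm(6, 4) = 12.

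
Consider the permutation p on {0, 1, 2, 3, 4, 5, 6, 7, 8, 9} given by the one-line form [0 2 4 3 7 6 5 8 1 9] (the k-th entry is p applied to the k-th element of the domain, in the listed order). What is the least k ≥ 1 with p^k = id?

10

Decomposing into disjoint cycles gives cycle lengths 5, 2, 1, 1, 1.
Since disjoint cycles commute, ord(p) = lcm(5, 2) = 10.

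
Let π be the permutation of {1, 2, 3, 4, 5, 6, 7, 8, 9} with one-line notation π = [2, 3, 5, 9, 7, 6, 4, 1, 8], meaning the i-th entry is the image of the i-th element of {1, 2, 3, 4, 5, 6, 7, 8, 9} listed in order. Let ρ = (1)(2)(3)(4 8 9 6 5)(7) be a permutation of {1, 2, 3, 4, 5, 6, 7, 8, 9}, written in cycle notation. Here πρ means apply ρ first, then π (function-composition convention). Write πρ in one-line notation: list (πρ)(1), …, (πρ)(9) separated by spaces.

2 3 5 1 9 7 4 8 6

(πρ)(x) = π(ρ(x)). Computing each image: π(ρ(1)) = π(1) = 2, π(ρ(2)) = π(2) = 3, π(ρ(3)) = π(3) = 5, π(ρ(4)) = π(8) = 1, π(ρ(5)) = π(4) = 9, π(ρ(6)) = π(5) = 7, π(ρ(7)) = π(7) = 4, π(ρ(8)) = π(9) = 8, π(ρ(9)) = π(6) = 6.
Hence πρ = [2 3 5 1 9 7 4 8 6].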